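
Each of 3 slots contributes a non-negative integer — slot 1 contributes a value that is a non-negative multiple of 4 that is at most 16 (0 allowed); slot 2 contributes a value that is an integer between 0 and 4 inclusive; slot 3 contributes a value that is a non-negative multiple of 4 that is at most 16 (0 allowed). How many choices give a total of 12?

The generating function for the choices is (1 + y^4 + y^8 + y^12 + y^16)·(1 + y + y^2 + y^3 + y^4)·(1 + y^4 + y^8 + y^12 + y^16); the count is [y^12].
(1 + y^4 + y^8 + y^12 + y^16) has coefficients 1,0,0,0,1,0,0,0,1,0,0,0,1 for degrees 0…12.
(1 + y + y^2 + y^3 + y^4) has coefficients 1,1,1,1,1,0,0,0,0,0,0,0,0 for degrees 0…12.
Finally multiplying by (1 + y^4 + y^8 + y^12 + y^16), the product of all factors after the first has coefficients 1,1,1,1,2,1,1,1,2,1,1,1,2 for degrees 0…12.
[y^12] = 1·2 + 1·2 + 1·2 + 1·1 = 7.

7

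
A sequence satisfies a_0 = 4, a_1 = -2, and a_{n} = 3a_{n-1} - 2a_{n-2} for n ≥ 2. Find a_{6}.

-374

The ordinary generating function has denominator 1 - 3z + 2z^2.
Iterating the recurrence: a_0,…,a_{6} = 4, -2, -14, -38, -86, -182, -374.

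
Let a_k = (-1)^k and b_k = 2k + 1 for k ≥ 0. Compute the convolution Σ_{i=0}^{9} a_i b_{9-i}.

Write out a_i and b_{9-i} for i = 0,…,9 and sum the products.
Σ = 1·19 − 1·17 + 1·15 − 1·13 + 1·11 − 1·9 + 1·7 − 1·5 + 1·3 − 1·1 = 10.

10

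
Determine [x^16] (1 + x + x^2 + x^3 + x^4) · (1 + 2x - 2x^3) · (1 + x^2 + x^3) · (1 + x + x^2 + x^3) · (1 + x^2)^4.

-71

(1 + x + x^2 + x^3 + x^4) has coefficients 1,1,1,1,1 for degrees 0…4.
(1 + 2x - 2x^3) has coefficients 1,2,0,-2,0,0,0,0,0,0,0,0,0,0,0,0,0 for degrees 0…16.
Multiplying by (1 + x^2 + x^3) gives running coefficients 1,2,1,1,2,-2,-2,0,0,0,0,0,0,0,0,0,0 for degrees 0…16.
Multiplying by (1 + x + x^2 + x^3) gives running coefficients 1,3,4,5,6,2,-1,-2,-4,-2,0,0,0,0,0,0,0 for degrees 0…16.
Finally multiplying by (1 + x^2)^4, the product of all factors after the first has coefficients 1,3,8,17,28,40,51,48,45,25,6,-7,-22,-18,-17,-10,-4 for degrees 0…16.
[x^16] = 1·(-4) + 1·(-10) + 1·(-17) + 1·(-18) + 1·(-22) = -71.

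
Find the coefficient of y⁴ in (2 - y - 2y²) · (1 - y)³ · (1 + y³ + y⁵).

-12

(2 - y - 2y²) has coefficients 2,-1,-2 for degrees 0…2.
(1 - y)³ has coefficients 1,-3,3,-1,0 for degrees 0…4.
Finally multiplying by (1 + y³ + y⁵), the product of all factors after the first has coefficients 1,-3,3,0,-3 for degrees 0…4.
[y⁴] = 2·(-3) − 1·0 − 2·3 = -12.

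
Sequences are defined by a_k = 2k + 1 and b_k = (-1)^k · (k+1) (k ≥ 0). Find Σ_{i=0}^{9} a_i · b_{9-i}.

This is [x^9] in the product of the two ordinary generating functions.
Σ = 1·(-10) + 3·9 + 5·(-8) + 7·7 + 9·(-6) + 11·5 + 13·(-4) + 15·3 + 17·(-2) + 19·1 = 5.

5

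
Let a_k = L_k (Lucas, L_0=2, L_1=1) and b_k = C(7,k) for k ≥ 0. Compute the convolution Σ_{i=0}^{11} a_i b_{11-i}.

5778

Write out a_i and b_{11-i} for i = 0,…,11 and sum the products.
Σ = 2·0 + 1·0 + 3·0 + 4·0 + 7·1 + 11·7 + 18·21 + 29·35 + 47·35 + 76·21 + 123·7 + 199·1 = 5778.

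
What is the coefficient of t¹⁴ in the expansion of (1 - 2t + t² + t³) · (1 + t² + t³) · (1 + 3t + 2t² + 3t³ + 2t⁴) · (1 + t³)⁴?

38

(1 - 2t + t² + t³) has coefficients 1,-2,1,1 for degrees 0…3.
(1 + t² + t³) has coefficients 1,0,1,1,0,0,0,0,0,0,0,0,0,0,0 for degrees 0…14.
Multiplying by (1 + 3t + 2t² + 3t³ + 2t⁴) gives running coefficients 1,3,3,7,7,5,5,2,0,0,0,0,0,0,0 for degrees 0…14.
Finally multiplying by (1 + t³)⁴, the product of all factors after the first has coefficients 1,3,3,11,19,17,39,48,38,66,62,42,59,43,23 for degrees 0…14.
[t¹⁴] = 1·23 − 2·43 + 1·59 + 1·42 = 38.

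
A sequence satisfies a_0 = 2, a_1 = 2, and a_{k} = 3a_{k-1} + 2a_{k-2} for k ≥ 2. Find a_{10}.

The ordinary generating function has denominator 1 - 3x - 2x^2.
Iterating the recurrence: a_0,…,a_{10} = 2, 2, 10, 34, 122, 434, 1546, 5506, 19610, 69842, 248746.

248746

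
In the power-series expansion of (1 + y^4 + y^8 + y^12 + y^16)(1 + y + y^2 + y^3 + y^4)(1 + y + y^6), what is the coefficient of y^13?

(1 + y^4 + y^8 + y^12 + y^16) has coefficients 1,0,0,0,1,0,0,0,1,0,0,0,1,0 for degrees 0…13.
(1 + y + y^2 + y^3 + y^4) has coefficients 1,1,1,1,1,0,0,0,0,0,0,0,0,0 for degrees 0…13.
Finally multiplying by (1 + y + y^6), the product of all factors after the first has coefficients 1,2,2,2,2,1,1,1,1,1,1,0,0,0 for degrees 0…13.
[y^13] = 1·0 + 1·1 + 1·1 + 1·2 = 4.

4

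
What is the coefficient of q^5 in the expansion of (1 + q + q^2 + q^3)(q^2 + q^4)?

2

(1 + q + q^2 + q^3) has coefficients 1,1,1,1 for degrees 0…3.
(q^2 + q^4) has coefficients 0,0,1,0,1,0 for degrees 0…5.
[q^5] = 1·0 + 1·1 + 1·0 + 1·1 = 2.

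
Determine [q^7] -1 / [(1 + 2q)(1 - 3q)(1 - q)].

-1934

Partial fractions give a closed form: a_n = (-4/15)·(-2)^n + (-9/10)·3^n + (1/6)·1^n.
At n = 7: a_7 = -1934.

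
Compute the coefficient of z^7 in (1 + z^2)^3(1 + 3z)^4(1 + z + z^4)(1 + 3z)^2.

(1 + z^2)^3 has coefficients 1,0,3,0,3,0,1 for degrees 0…6.
(1 + 3z)^4 has coefficients 1,12,54,108,81,0,0,0 for degrees 0…7.
Multiplying by (1 + z + z^4) gives running coefficients 1,13,66,162,190,93,54,108 for degrees 0…7.
Finally multiplying by (1 + 3z)^2, the product of all factors after the first has coefficients 1,19,153,675,1756,2691,2322,1269 for degrees 0…7.
[z^7] = 1·1269 + 3·2691 + 3·675 + 1·19 = 11386.

11386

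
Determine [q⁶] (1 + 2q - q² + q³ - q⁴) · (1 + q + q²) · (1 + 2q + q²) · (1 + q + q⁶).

-1

(1 + 2q - q² + q³ - q⁴) has coefficients 1,2,-1,1,-1 for degrees 0…4.
(1 + q + q²) has coefficients 1,1,1,0,0,0,0 for degrees 0…6.
Multiplying by (1 + 2q + q²) gives running coefficients 1,3,4,3,1,0,0 for degrees 0…6.
Finally multiplying by (1 + q + q⁶), the product of all factors after the first has coefficients 1,4,7,7,4,1,1 for degrees 0…6.
[q⁶] = 1·1 + 2·1 − 1·4 + 1·7 − 1·7 = -1.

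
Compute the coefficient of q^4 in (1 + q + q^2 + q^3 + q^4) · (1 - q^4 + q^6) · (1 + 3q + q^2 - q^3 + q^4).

4

(1 + q + q^2 + q^3 + q^4) has coefficients 1,1,1,1,1 for degrees 0…4.
(1 - q^4 + q^6) has coefficients 1,0,0,0,-1 for degrees 0…4.
Finally multiplying by (1 + 3q + q^2 - q^3 + q^4), the product of all factors after the first has coefficients 1,3,1,-1,0 for degrees 0…4.
[q^4] = 1·0 + 1·(-1) + 1·1 + 1·3 + 1·1 = 4.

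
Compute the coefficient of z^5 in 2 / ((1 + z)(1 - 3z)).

364

Partial fractions give a closed form: a_n = (1/2)·(-1)^n + (3/2)·3^n.
At n = 5: a_5 = 364.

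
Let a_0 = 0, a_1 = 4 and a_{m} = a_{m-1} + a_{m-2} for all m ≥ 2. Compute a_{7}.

The ordinary generating function has denominator 1 - t - t^2.
Iterating the recurrence: a_0,…,a_{7} = 0, 4, 4, 8, 12, 20, 32, 52.

52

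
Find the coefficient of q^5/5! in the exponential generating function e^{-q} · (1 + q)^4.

The EGF product rule gives c_5 = Σ_{k_1+k_2=5} C(5; k_1,k_2) · ∏ g_i(k_i), where e^{-q} gives (-1)^k; (1+q)^4 gives the falling factorial (4)_k.
g_1(k) for k = 0…5: 1, -1, 1, -1, 1, -1.
g_2(k) for k = 0…5: 1, 4, 12, 24, 24, 0.
c_5 = Σ_k C(5,k)·g_1(k)·g_2(5−k) = 5·(-1)·24 + 10·1·24 + 10·(-1)·12 + 5·1·4 + 1·(-1)·1 = −120 + 240 − 120 + 20 − 1 = 19.

19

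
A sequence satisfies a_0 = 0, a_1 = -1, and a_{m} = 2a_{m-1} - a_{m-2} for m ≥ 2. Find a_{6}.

-6

The ordinary generating function has denominator 1 - 2y + y^2.
Iterating the recurrence: a_0,…,a_{6} = 0, -1, -2, -3, -4, -5, -6.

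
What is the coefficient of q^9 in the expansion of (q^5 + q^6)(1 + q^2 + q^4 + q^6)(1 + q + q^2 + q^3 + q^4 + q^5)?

(q^5 + q^6) has coefficients 0,0,0,0,0,1,1 for degrees 0…6.
(1 + q^2 + q^4 + q^6) has coefficients 1,0,1,0,1,0,1,0,0,0 for degrees 0…9.
Finally multiplying by (1 + q + q^2 + q^3 + q^4 + q^5), the product of all factors after the first has coefficients 1,1,2,2,3,3,3,3,2,2 for degrees 0…9.
[q^9] = 1·3 + 1·2 = 5.

5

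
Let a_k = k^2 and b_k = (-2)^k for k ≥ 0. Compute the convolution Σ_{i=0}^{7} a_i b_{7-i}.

This is [x^7] in the product of the two ordinary generating functions.
Σ = 0·(-128) + 1·64 + 4·(-32) + 9·16 + 16·(-8) + 25·4 + 36·(-2) + 49·1 = 29.

29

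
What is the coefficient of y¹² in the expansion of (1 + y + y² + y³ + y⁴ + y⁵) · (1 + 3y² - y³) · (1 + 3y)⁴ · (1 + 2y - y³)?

(1 + y + y² + y³ + y⁴ + y⁵) has coefficients 1,1,1,1,1,1 for degrees 0…5.
(1 + 3y² - y³) has coefficients 1,0,3,-1,0,0,0,0,0,0,0,0,0 for degrees 0…12.
Multiplying by (1 + 3y)⁴ gives running coefficients 1,12,57,143,231,270,135,-81,0,0,0,0,0 for degrees 0…12.
Finally multiplying by (1 + 2y - y³), the product of all factors after the first has coefficients 1,14,81,256,505,675,532,-42,-432,-135,81,0,0 for degrees 0…12.
[y¹²] = 1·0 + 1·0 + 1·81 + 1·(-135) + 1·(-432) + 1·(-42) = -528.

-528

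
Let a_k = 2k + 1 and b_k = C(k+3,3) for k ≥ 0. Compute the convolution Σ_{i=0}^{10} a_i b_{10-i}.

5005

The convolution is the x^10 coefficient of A(x)B(x).
Σ = 1·286 + 3·220 + 5·165 + 7·120 + 9·84 + 11·56 + 13·35 + 15·20 + 17·10 + 19·4 + 21·1 = 5005.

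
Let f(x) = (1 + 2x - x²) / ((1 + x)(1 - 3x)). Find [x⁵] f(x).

The denominator gives the recurrence a_n = 2a_(n−1) + 3a_(n−2) for n ≥ 3; the numerator fixes a_0 = 1, a_1 = 4, a_2 = 10.
Iterating: 1, 4, 10, 32, 94, 284, so a_5 = 284.

284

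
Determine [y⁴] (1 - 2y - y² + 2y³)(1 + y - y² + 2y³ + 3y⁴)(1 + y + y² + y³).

(1 - 2y - y² + 2y³) has coefficients 1,-2,-1,2 for degrees 0…3.
(1 + y - y² + 2y³ + 3y⁴) has coefficients 1,1,-1,2,3 for degrees 0…4.
Finally multiplying by (1 + y + y² + y³), the product of all factors after the first has coefficients 1,2,1,3,5 for degrees 0…4.
[y⁴] = 1·5 − 2·3 − 1·1 + 2·2 = 2.

2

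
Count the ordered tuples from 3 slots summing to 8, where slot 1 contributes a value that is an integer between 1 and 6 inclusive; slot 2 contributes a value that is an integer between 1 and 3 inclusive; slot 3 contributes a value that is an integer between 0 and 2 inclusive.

The generating function for the choices is (y + y^2 + y^3 + y^4 + y^5 + y^6)·(y + y^2 + y^3)·(1 + y + y^2); the count is [y^8].
(y + y^2 + y^3 + y^4 + y^5 + y^6) has coefficients 0,1,1,1,1,1,1 for degrees 0…6.
(y + y^2 + y^3) has coefficients 0,1,1,1,0,0,0,0,0 for degrees 0…8.
Finally multiplying by (1 + y + y^2), the product of all factors after the first has coefficients 0,1,2,3,2,1,0,0,0 for degrees 0…8.
[y^8] = 1·0 + 1·0 + 1·1 + 1·2 + 1·3 + 1·2 = 8.

8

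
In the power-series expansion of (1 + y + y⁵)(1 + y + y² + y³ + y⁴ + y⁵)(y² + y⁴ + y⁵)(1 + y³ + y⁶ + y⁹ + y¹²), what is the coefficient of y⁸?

12

(1 + y + y⁵) has coefficients 1,1,0,0,0,1 for degrees 0…5.
(1 + y + y² + y³ + y⁴ + y⁵) has coefficients 1,1,1,1,1,1,0,0,0 for degrees 0…8.
Multiplying by (y² + y⁴ + y⁵) gives running coefficients 0,0,1,1,2,3,3,3,2 for degrees 0…8.
Finally multiplying by (1 + y³ + y⁶ + y⁹ + y¹²), the product of all factors after the first has coefficients 0,0,1,1,2,4,4,5,6 for degrees 0…8.
[y⁸] = 1·6 + 1·5 + 1·1 = 12.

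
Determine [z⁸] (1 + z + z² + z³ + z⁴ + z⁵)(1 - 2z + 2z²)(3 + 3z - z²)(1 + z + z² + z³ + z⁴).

23

(1 + z + z² + z³ + z⁴ + z⁵) has coefficients 1,1,1,1,1,1 for degrees 0…5.
(1 - 2z + 2z²) has coefficients 1,-2,2,0,0,0,0,0,0 for degrees 0…8.
Multiplying by (3 + 3z - z²) gives running coefficients 3,-3,-1,8,-2,0,0,0,0 for degrees 0…8.
Finally multiplying by (1 + z + z² + z³ + z⁴), the product of all factors after the first has coefficients 3,0,-1,7,5,2,5,6,-2 for degrees 0…8.
[z⁸] = 1·(-2) + 1·6 + 1·5 + 1·2 + 1·5 + 1·7 = 23.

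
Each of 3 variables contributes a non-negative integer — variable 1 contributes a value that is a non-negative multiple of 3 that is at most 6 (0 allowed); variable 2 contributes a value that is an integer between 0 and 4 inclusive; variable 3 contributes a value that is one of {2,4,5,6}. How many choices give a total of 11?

The generating function for the choices is (1 + q^3 + q^6)·(1 + q + q^2 + q^3 + q^4)·(q^2 + q^4 + q^5 + q^6); the count is [q^11].
(1 + q^3 + q^6) has coefficients 1,0,0,1,0,0,1 for degrees 0…6.
(1 + q + q^2 + q^3 + q^4) has coefficients 1,1,1,1,1,0,0,0,0,0,0,0 for degrees 0…11.
Finally multiplying by (q^2 + q^4 + q^5 + q^6), the product of all factors after the first has coefficients 0,0,1,1,2,3,4,3,3,2,1,0 for degrees 0…11.
[q^11] = 1·0 + 1·3 + 1·3 = 6.

6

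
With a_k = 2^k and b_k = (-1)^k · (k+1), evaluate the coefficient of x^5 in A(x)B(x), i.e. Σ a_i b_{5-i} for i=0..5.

12

This is [x^5] in the product of the two ordinary generating functions.
Σ = 1·(-6) + 2·5 + 4·(-4) + 8·3 + 16·(-2) + 32·1 = 12.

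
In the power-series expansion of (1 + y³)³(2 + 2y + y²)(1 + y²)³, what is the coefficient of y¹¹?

(1 + y³)³ has coefficients 1,0,0,3,0,0,3,0,0,1 for degrees 0…9.
(2 + 2y + y²) has coefficients 2,2,1,0,0,0,0,0,0,0,0,0 for degrees 0…11.
Finally multiplying by (1 + y²)³, the product of all factors after the first has coefficients 2,2,7,6,9,6,5,2,1,0,0,0 for degrees 0…11.
[y¹¹] = 1·0 + 3·1 + 3·6 + 1·7 = 28.

28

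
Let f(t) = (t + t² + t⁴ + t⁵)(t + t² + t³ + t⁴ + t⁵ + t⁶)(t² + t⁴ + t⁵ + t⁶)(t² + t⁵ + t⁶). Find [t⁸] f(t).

3

(t + t² + t⁴ + t⁵) has coefficients 0,1,1,0,1,1 for degrees 0…5.
(t + t² + t³ + t⁴ + t⁵ + t⁶) has coefficients 0,1,1,1,1,1,1,0,0 for degrees 0…8.
Multiplying by (t² + t⁴ + t⁵ + t⁶) gives running coefficients 0,0,0,1,1,2,3,4,4 for degrees 0…8.
Finally multiplying by (t² + t⁵ + t⁶), the product of all factors after the first has coefficients 0,0,0,0,0,1,1,2,4 for degrees 0…8.
[t⁸] = 1·2 + 1·1 + 1·0 + 1·0 = 3.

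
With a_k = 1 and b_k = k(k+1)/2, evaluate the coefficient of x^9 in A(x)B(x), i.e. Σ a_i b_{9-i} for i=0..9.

165

The convolution is the t^9 coefficient of A(t)B(t).
Σ = 1·45 + 1·36 + 1·28 + 1·21 + 1·15 + 1·10 + 1·6 + 1·3 + 1·1 + 1·0 = 165.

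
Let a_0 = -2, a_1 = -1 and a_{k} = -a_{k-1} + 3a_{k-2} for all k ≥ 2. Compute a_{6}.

The ordinary generating function has denominator 1 + y - 3y^2.
Iterating the recurrence: a_0,…,a_{6} = -2, -1, -5, 2, -17, 23, -74.

-74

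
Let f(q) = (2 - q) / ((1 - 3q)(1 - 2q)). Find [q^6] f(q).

The denominator gives the recurrence a_n = 5a_(n−1) − 6a_(n−2) for n ≥ 3; the numerator fixes a_0 = 2, a_1 = 9, a_2 = 33.
Iterating: 2, 9, 33, 111, 357, 1119, 3453, so a_6 = 3453.

3453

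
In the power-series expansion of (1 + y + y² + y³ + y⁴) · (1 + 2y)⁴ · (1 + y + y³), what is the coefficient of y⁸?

(1 + y + y² + y³ + y⁴) has coefficients 1,1,1,1,1 for degrees 0…4.
(1 + 2y)⁴ has coefficients 1,8,24,32,16,0,0,0,0 for degrees 0…8.
Finally multiplying by (1 + y + y³), the product of all factors after the first has coefficients 1,9,32,57,56,40,32,16,0 for degrees 0…8.
[y⁸] = 1·0 + 1·16 + 1·32 + 1·40 + 1·56 = 144.

144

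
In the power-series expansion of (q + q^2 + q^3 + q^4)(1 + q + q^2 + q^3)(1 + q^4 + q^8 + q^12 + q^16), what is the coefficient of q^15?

(q + q^2 + q^3 + q^4) has coefficients 0,1,1,1,1 for degrees 0…4.
(1 + q + q^2 + q^3) has coefficients 1,1,1,1,0,0,0,0,0,0,0,0,0,0,0,0 for degrees 0…15.
Finally multiplying by (1 + q^4 + q^8 + q^12 + q^16), the product of all factors after the first has coefficients 1,1,1,1,1,1,1,1,1,1,1,1,1,1,1,1 for degrees 0…15.
[q^15] = 1·1 + 1·1 + 1·1 + 1·1 = 4.

4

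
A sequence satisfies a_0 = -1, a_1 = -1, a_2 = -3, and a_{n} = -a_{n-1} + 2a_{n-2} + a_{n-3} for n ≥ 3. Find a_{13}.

The ordinary generating function has denominator 1 + q - 2q^2 - q^3.
Iterating the recurrence: a_0,…,a_{13} = -1, -1, -3, 0, -7, 4, -18, 19, -51, 71, -154, 245, -482, 818.

818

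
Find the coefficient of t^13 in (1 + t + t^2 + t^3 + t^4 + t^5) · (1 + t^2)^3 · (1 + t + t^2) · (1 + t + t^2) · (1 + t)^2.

73

(1 + t + t^2 + t^3 + t^4 + t^5) has coefficients 1,1,1,1,1,1 for degrees 0…5.
(1 + t^2)^3 has coefficients 1,0,3,0,3,0,1,0,0,0,0,0,0,0 for degrees 0…13.
Multiplying by (1 + t + t^2) gives running coefficients 1,1,4,3,6,3,4,1,1,0,0,0,0,0 for degrees 0…13.
Multiplying by (1 + t + t^2) gives running coefficients 1,2,6,8,13,12,13,8,6,2,1,0,0,0 for degrees 0…13.
Finally multiplying by (1 + t)^2, the product of all factors after the first has coefficients 1,4,11,22,35,46,50,46,35,22,11,4,1,0 for degrees 0…13.
[t^13] = 1·0 + 1·1 + 1·4 + 1·11 + 1·22 + 1·35 = 73.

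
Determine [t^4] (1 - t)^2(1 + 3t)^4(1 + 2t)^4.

(1 - t)^2 has coefficients 1,-2,1 for degrees 0…2.
(1 + 3t)^4 has coefficients 1,12,54,108,81 for degrees 0…4.
Finally multiplying by (1 + 2t)^4, the product of all factors after the first has coefficients 1,20,174,860,2641 for degrees 0…4.
[t^4] = 1·2641 − 2·860 + 1·174 = 1095.

1095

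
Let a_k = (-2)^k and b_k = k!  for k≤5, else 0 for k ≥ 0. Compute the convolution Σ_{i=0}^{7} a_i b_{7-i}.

256

This is [x^7] in the product of the two ordinary generating functions.
Σ = 1·0 − 2·0 + 4·120 − 8·24 + 16·6 − 32·2 + 64·1 − 128·1 = 256.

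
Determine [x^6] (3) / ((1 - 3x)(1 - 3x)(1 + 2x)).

The denominator gives the recurrence a_n = 4a_(n−1) + 3a_(n−2) − 18a_(n−3) for n ≥ 3; the numerator fixes a_0 = 3, a_1 = 12, a_2 = 57.
Iterating: 3, 12, 57, 210, 795, 2784, 9741, so a_6 = 9741.

9741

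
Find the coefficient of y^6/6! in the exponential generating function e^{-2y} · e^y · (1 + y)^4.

The EGF product rule gives c_6 = Σ_{k_1+k_2+k_3=6} C(6; k_1,k_2,k_3) · ∏ g_i(k_i), where e^{-2y} gives (-2)^k; e^y gives (1)^k; (1+y)^4 gives the falling factorial (4)_k.
g_1(k) for k = 0…6: 1, -2, 4, -8, 16, -32, 64.
g_2(k) for k = 0…6: 1, 1, 1, 1, 1, 1, 1.
g_3(k) for k = 0…6: 1, 4, 12, 24, 24, 0, 0.
First combine the last two factors: h(k) = Σ_j C(k,j)·g_2(j)·g_3(k−j) for k = 0…6: 1, 5, 21, 73, 209, 501, 1045.
c_6 = Σ_k C(6,k)·g_1(k)·h(6−k) = 1·1·1045 + 6·(-2)·501 + 15·4·209 + 20·(-8)·73 + 15·16·21 + 6·(-32)·5 + 1·64·1 = 1045 − 6012 + 12540 − 11680 + 5040 − 960 + 64 = 37.

37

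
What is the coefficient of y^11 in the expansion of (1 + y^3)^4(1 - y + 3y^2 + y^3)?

12

(1 + y^3)^4 has coefficients 1,0,0,4,0,0,6,0,0,4,0,0 for degrees 0…11.
(1 - y + 3y^2 + y^3) has coefficients 1,-1,3,1,0,0,0,0,0,0,0,0 for degrees 0…11.
[y^11] = 1·0 + 4·0 + 6·0 + 4·3 = 12.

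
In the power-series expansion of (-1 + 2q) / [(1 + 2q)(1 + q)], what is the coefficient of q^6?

-253

Partial fractions give a closed form: a_n = (-4)·(-2)^n + (3)·(-1)^n.
At n = 6: a_6 = -253.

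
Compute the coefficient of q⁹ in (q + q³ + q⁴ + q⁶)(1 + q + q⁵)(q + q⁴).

(q + q³ + q⁴ + q⁶) has coefficients 0,1,0,1,1,0,1 for degrees 0…6.
(1 + q + q⁵) has coefficients 1,1,0,0,0,1,0,0,0,0 for degrees 0…9.
Finally multiplying by (q + q⁴), the product of all factors after the first has coefficients 0,1,1,0,1,1,1,0,0,1 for degrees 0…9.
[q⁹] = 1·0 + 1·1 + 1·1 + 1·0 = 2.

2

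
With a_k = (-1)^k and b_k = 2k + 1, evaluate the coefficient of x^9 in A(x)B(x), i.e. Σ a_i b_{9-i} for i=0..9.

10

The convolution is the x^9 coefficient of A(x)B(x).
Σ = 1·19 − 1·17 + 1·15 − 1·13 + 1·11 − 1·9 + 1·7 − 1·5 + 1·3 − 1·1 = 10.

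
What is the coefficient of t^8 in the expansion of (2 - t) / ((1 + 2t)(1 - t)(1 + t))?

Partial fractions give a closed form: a_n = (10/3)·(-2)^n + (1/6)·1^n + (-3/2)·(-1)^n.
At n = 8: a_8 = 852.

852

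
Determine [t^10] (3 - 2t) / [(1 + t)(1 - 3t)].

Partial fractions give a closed form: a_n = (5/4)·(-1)^n + (7/4)·3^n.
At n = 10: a_10 = 103337.

103337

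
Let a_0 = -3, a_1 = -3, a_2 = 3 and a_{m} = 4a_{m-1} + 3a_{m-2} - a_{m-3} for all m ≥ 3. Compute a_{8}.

15627

The ordinary generating function has denominator 1 - 4z - 3z^2 + z^3.
Iterating the recurrence: a_0,…,a_{8} = -3, -3, 3, 6, 36, 159, 738, 3393, 15627.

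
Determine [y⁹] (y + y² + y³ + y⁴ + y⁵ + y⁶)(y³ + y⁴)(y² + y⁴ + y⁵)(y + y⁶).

(y + y² + y³ + y⁴ + y⁵ + y⁶) has coefficients 0,1,1,1,1,1,1 for degrees 0…6.
(y³ + y⁴) has coefficients 0,0,0,1,1,0,0,0,0,0 for degrees 0…9.
Multiplying by (y² + y⁴ + y⁵) gives running coefficients 0,0,0,0,0,1,1,1,2,1 for degrees 0…9.
Finally multiplying by (y + y⁶), the product of all factors after the first has coefficients 0,0,0,0,0,0,1,1,1,2 for degrees 0…9.
[y⁹] = 1·1 + 1·1 + 1·1 + 1·0 + 1·0 + 1·0 = 3.

3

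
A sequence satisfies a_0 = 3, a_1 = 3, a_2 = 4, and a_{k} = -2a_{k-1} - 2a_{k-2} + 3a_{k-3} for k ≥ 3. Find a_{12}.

1907

The ordinary generating function has denominator 1 + 2y + 2y^2 - 3y^3.
Iterating the recurrence: a_0,…,a_{12} = 3, 3, 4, -5, 11, 0, -37, 107, -140, -45, 691, -1712, 1907.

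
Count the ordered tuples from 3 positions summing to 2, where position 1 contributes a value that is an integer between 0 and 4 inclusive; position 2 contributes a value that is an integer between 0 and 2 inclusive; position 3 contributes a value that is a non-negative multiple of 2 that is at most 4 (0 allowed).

4

The generating function for the choices is (1 + y + y^2 + y^3 + y^4)·(1 + y + y^2)·(1 + y^2 + y^4); the count is [y^2].
(1 + y + y^2 + y^3 + y^4) has coefficients 1,1,1 for degrees 0…2.
(1 + y + y^2) has coefficients 1,1,1 for degrees 0…2.
Finally multiplying by (1 + y^2 + y^4), the product of all factors after the first has coefficients 1,1,2 for degrees 0…2.
[y^2] = 1·2 + 1·1 + 1·1 = 4.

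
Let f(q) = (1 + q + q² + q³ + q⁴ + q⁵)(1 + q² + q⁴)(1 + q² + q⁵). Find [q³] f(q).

(1 + q + q² + q³ + q⁴ + q⁵) has coefficients 1,1,1,1 for degrees 0…3.
(1 + q² + q⁴) has coefficients 1,0,1,0 for degrees 0…3.
Finally multiplying by (1 + q² + q⁵), the product of all factors after the first has coefficients 1,0,2,0 for degrees 0…3.
[q³] = 1·0 + 1·2 + 1·0 + 1·1 = 3.

3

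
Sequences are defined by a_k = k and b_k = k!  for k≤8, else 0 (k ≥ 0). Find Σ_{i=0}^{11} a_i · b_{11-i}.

Write out a_i and b_{11-i} for i = 0,…,11 and sum the products.
Σ = 0·0 + 1·0 + 2·0 + 3·40320 + 4·5040 + 5·720 + 6·120 + 7·24 + 8·6 + 9·2 + 10·1 + 11·1 = 145695.

145695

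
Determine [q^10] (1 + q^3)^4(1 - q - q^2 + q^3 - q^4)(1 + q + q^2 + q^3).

-16

(1 + q^3)^4 has coefficients 1,0,0,4,0,0,6,0,0,4,0 for degrees 0…10.
(1 - q - q^2 + q^3 - q^4) has coefficients 1,-1,-1,1,-1,0,0,0,0,0,0 for degrees 0…10.
Finally multiplying by (1 + q + q^2 + q^3), the product of all factors after the first has coefficients 1,0,-1,0,-2,-1,0,-1,0,0,0 for degrees 0…10.
[q^10] = 1·0 + 4·(-1) + 6·(-2) + 4·0 = -16.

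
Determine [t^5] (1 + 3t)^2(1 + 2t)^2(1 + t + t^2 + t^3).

(1 + 3t)^2 has coefficients 1,6,9 for degrees 0…2.
(1 + 2t)^2 has coefficients 1,4,4,0,0,0 for degrees 0…5.
Finally multiplying by (1 + t + t^2 + t^3), the product of all factors after the first has coefficients 1,5,9,9,8,4 for degrees 0…5.
[t^5] = 1·4 + 6·8 + 9·9 = 133.

133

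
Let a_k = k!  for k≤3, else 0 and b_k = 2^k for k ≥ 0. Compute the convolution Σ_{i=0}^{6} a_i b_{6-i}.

176

The convolution is the t^6 coefficient of A(t)B(t).
Σ = 1·64 + 1·32 + 2·16 + 6·8 + 0·4 + 0·2 + 0·1 = 176.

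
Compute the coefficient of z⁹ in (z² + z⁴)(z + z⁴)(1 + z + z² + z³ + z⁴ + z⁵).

3

(z² + z⁴) has coefficients 0,0,1,0,1 for degrees 0…4.
(z + z⁴) has coefficients 0,1,0,0,1,0,0,0,0,0 for degrees 0…9.
Finally multiplying by (1 + z + z² + z³ + z⁴ + z⁵), the product of all factors after the first has coefficients 0,1,1,1,2,2,2,1,1,1 for degrees 0…9.
[z⁹] = 1·1 + 1·2 = 3.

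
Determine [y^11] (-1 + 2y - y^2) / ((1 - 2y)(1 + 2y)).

The denominator gives the recurrence a_n = 4a_(n−2) for n ≥ 3; the numerator fixes a_0 = -1, a_1 = 2, a_2 = -5.
Iterating: -1, 2, -5, 8, -20, 32, -80, 128, -320, 512, -1280, 2048, so a_11 = 2048.

2048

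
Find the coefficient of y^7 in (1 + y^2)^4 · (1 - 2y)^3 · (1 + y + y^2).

(1 + y^2)^4 has coefficients 1,0,4,0,6,0,4,0 for degrees 0…7.
(1 - 2y)^3 has coefficients 1,-6,12,-8,0,0,0,0 for degrees 0…7.
Finally multiplying by (1 + y + y^2), the product of all factors after the first has coefficients 1,-5,7,-2,4,-8,0,0 for degrees 0…7.
[y^7] = 1·0 + 4·(-8) + 6·(-2) + 4·(-5) = -64.

-64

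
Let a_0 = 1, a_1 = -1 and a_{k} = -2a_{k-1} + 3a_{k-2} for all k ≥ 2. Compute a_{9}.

The ordinary generating function has denominator 1 + 2q - 3q^2.
Iterating the recurrence: a_0,…,a_{9} = 1, -1, 5, -13, 41, -121, 365, -1093, 3281, -9841.

-9841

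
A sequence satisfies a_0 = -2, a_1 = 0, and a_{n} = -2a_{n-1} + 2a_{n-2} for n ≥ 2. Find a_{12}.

-73088

The ordinary generating function has denominator 1 + 2y - 2y^2.
Iterating the recurrence: a_0,…,a_{12} = -2, 0, -4, 8, -24, 64, -176, 480, -1312, 3584, -9792, 26752, -73088.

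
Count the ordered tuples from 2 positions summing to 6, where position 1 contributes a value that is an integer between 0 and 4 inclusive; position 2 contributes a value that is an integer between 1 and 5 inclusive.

4

The generating function for the choices is (1 + t + t^2 + t^3 + t^4)·(t + t^2 + t^3 + t^4 + t^5); the count is [t^6].
(1 + t + t^2 + t^3 + t^4) has coefficients 1,1,1,1,1 for degrees 0…4.
(t + t^2 + t^3 + t^4 + t^5) has coefficients 0,1,1,1,1,1,0 for degrees 0…6.
[t^6] = 1·0 + 1·1 + 1·1 + 1·1 + 1·1 = 4.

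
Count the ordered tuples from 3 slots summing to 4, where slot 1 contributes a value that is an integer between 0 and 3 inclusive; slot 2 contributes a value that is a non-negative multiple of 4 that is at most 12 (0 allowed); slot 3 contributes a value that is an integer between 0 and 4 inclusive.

The generating function for the choices is (1 + z + z^2 + z^3)·(1 + z^4 + z^8 + z^12)·(1 + z + z^2 + z^3 + z^4); the count is [z^4].
(1 + z + z^2 + z^3) has coefficients 1,1,1,1 for degrees 0…3.
(1 + z^4 + z^8 + z^12) has coefficients 1,0,0,0,1 for degrees 0…4.
Finally multiplying by (1 + z + z^2 + z^3 + z^4), the product of all factors after the first has coefficients 1,1,1,1,2 for degrees 0…4.
[z^4] = 1·2 + 1·1 + 1·1 + 1·1 = 5.

5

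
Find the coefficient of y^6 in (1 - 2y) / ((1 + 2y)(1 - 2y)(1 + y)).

Partial fractions give a closed form: a_n = (2)·(-2)^n + (-1)·(-1)^n.
At n = 6: a_6 = 127.

127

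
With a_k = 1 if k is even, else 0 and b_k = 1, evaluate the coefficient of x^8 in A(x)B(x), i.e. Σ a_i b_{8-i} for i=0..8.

5

Write out a_i and b_{8-i} for i = 0,…,8 and sum the products.
Σ = 1·1 + 0·1 + 1·1 + 0·1 + 1·1 + 0·1 + 1·1 + 0·1 + 1·1 = 5.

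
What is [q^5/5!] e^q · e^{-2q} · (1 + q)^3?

The EGF product rule gives c_5 = Σ_{k_1+k_2+k_3=5} C(5; k_1,k_2,k_3) · ∏ g_i(k_i), where e^q gives (1)^k; e^{-2q} gives (-2)^k; (1+q)^3 gives the falling factorial (3)_k.
g_1(k) for k = 0…5: 1, 1, 1, 1, 1, 1.
g_2(k) for k = 0…5: 1, -2, 4, -8, 16, -32.
g_3(k) for k = 0…5: 1, 3, 6, 6, 0, 0.
First combine the last two factors: h(k) = Σ_j C(k,j)·g_2(j)·g_3(k−j) for k = 0…5: 1, 1, -2, -2, 16, -32.
c_5 = Σ_k C(5,k)·g_1(k)·h(5−k) = 1·1·(-32) + 5·1·16 + 10·1·(-2) + 10·1·(-2) + 5·1·1 + 1·1·1 = −32 + 80 − 20 − 20 + 5 + 1 = 14.

14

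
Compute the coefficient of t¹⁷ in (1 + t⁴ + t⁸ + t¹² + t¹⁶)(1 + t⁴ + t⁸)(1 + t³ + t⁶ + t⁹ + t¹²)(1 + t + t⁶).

11

(1 + t⁴ + t⁸ + t¹² + t¹⁶) has coefficients 1,0,0,0,1,0,0,0,1,0,0,0,1,0,0,0,1 for degrees 0…16.
(1 + t⁴ + t⁸) has coefficients 1,0,0,0,1,0,0,0,1,0,0,0,0,0,0,0,0,0 for degrees 0…17.
Multiplying by (1 + t³ + t⁶ + t⁹ + t¹²) gives running coefficients 1,0,0,1,1,0,1,1,1,1,1,1,1,1,1,0,1,1 for degrees 0…17.
Finally multiplying by (1 + t + t⁶), the product of all factors after the first has coefficients 1,1,0,1,2,1,2,2,2,3,3,2,3,3,3,2,2,3 for degrees 0…17.
[t¹⁷] = 1·3 + 1·3 + 1·3 + 1·1 + 1·1 = 11.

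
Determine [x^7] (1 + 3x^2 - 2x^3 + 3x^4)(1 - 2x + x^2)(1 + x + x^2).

-5

(1 + 3x^2 - 2x^3 + 3x^4) has coefficients 1,0,3,-2,3 for degrees 0…4.
(1 - 2x + x^2) has coefficients 1,-2,1,0,0,0,0,0 for degrees 0…7.
Finally multiplying by (1 + x + x^2), the product of all factors after the first has coefficients 1,-1,0,-1,1,0,0,0 for degrees 0…7.
[x^7] = 1·0 + 3·0 − 2·1 + 3·(-1) = -5.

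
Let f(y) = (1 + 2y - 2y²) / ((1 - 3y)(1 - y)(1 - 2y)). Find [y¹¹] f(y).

Partial fractions give a closed form: a_n = (13/2)·3^n + (1/2)·1^n + (-6)·2^n.
At n = 11: a_11 = 1139168.

1139168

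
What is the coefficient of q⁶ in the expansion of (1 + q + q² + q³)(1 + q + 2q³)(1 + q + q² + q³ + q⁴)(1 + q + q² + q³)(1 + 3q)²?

542

(1 + q + q² + q³) has coefficients 1,1,1,1 for degrees 0…3.
(1 + q + 2q³) has coefficients 1,1,0,2,0,0,0 for degrees 0…6.
Multiplying by (1 + q + q² + q³ + q⁴) gives running coefficients 1,2,2,4,4,3,2 for degrees 0…6.
Multiplying by (1 + q + q² + q³) gives running coefficients 1,3,5,9,12,13,13 for degrees 0…6.
Finally multiplying by (1 + 3q)², the product of all factors after the first has coefficients 1,9,32,66,111,166,199 for degrees 0…6.
[q⁶] = 1·199 + 1·166 + 1·111 + 1·66 = 542.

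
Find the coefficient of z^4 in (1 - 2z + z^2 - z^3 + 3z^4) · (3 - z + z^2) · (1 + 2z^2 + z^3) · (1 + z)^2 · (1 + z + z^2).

(1 - 2z + z^2 - z^3 + 3z^4) has coefficients 1,-2,1,-1,3 for degrees 0…4.
(3 - z + z^2) has coefficients 3,-1,1,0,0 for degrees 0…4.
Multiplying by (1 + 2z^2 + z^3) gives running coefficients 3,-1,7,1,1 for degrees 0…4.
Multiplying by (1 + z)^2 gives running coefficients 3,5,8,14,10 for degrees 0…4.
Finally multiplying by (1 + z + z^2), the product of all factors after the first has coefficients 3,8,16,27,32 for degrees 0…4.
[z^4] = 1·32 − 2·27 + 1·16 − 1·8 + 3·3 = -5.

-5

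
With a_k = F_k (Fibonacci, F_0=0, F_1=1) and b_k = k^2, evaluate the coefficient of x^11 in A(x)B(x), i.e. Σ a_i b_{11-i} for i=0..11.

1424

The convolution is the t^11 coefficient of A(t)B(t).
Σ = 0·121 + 1·100 + 1·81 + 2·64 + 3·49 + 5·36 + 8·25 + 13·16 + 21·9 + 34·4 + 55·1 + 89·0 = 1424.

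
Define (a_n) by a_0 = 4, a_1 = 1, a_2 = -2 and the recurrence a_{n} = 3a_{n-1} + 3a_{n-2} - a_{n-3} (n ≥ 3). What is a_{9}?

-20047

The ordinary generating function has denominator 1 - 3q - 3q^2 + q^3.
Iterating the recurrence: a_0,…,a_{9} = 4, 1, -2, -7, -28, -103, -386, -1439, -5372, -20047.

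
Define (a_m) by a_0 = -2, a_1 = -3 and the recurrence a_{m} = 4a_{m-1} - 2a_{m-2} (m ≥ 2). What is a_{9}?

-40752

The ordinary generating function has denominator 1 - 4z + 2z^2.
Iterating the recurrence: a_0,…,a_{9} = -2, -3, -8, -26, -88, -300, -1024, -3496, -11936, -40752.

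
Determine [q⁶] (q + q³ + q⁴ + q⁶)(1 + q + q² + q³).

3

(q + q³ + q⁴ + q⁶) has coefficients 0,1,0,1,1,0,1 for degrees 0…6.
(1 + q + q² + q³) has coefficients 1,1,1,1,0,0,0 for degrees 0…6.
[q⁶] = 1·0 + 1·1 + 1·1 + 1·1 = 3.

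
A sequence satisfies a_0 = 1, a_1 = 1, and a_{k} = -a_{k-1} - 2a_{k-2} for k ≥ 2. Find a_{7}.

The ordinary generating function has denominator 1 + t + 2t^2.
Iterating the recurrence: a_0,…,a_{7} = 1, 1, -3, 1, 5, -7, -3, 17.

17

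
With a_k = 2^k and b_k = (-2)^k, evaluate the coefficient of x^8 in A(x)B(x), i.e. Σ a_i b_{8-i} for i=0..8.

256

This is [x^8] in the product of the two ordinary generating functions.
Σ = 1·256 + 2·(-128) + 4·64 + 8·(-32) + 16·16 + 32·(-8) + 64·4 + 128·(-2) + 256·1 = 256.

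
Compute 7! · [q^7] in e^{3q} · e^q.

16384

The EGF product rule gives c_7 = Σ_{k_1+k_2=7} C(7; k_1,k_2) · ∏ g_i(k_i), where e^{3q} gives (3)^k; e^q gives (1)^k.
g_1(k) for k = 0…7: 1, 3, 9, 27, 81, 243, 729, 2187.
g_2(k) for k = 0…7: 1, 1, 1, 1, 1, 1, 1, 1.
c_7 = Σ_k C(7,k)·g_1(k)·g_2(7−k) = 1·1·1 + 7·3·1 + 21·9·1 + 35·27·1 + 35·81·1 + 21·243·1 + 7·729·1 + 1·2187·1 = 1 + 21 + 189 + 945 + 2835 + 5103 + 5103 + 2187 = 16384.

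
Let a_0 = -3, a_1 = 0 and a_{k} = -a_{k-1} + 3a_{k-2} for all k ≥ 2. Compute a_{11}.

10431

The ordinary generating function has denominator 1 + x - 3x^2.
Iterating the recurrence: a_0,…,a_{11} = -3, 0, -9, 9, -36, 63, -171, 360, -873, 1953, -4572, 10431.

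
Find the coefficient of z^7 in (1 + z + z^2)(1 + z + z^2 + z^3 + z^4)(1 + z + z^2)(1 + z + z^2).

(1 + z + z^2) has coefficients 1,1,1 for degrees 0…2.
(1 + z + z^2 + z^3 + z^4) has coefficients 1,1,1,1,1,0,0,0 for degrees 0…7.
Multiplying by (1 + z + z^2) gives running coefficients 1,2,3,3,3,2,1,0 for degrees 0…7.
Finally multiplying by (1 + z + z^2), the product of all factors after the first has coefficients 1,3,6,8,9,8,6,3 for degrees 0…7.
[z^7] = 1·3 + 1·6 + 1·8 = 17.

17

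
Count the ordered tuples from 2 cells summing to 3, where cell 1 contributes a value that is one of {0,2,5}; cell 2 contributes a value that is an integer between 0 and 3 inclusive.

The generating function for the choices is (1 + q² + q⁵)·(1 + q + q² + q³); the count is [q³].
(1 + q² + q⁵) has coefficients 1,0,1,0 for degrees 0…3.
(1 + q + q² + q³) has coefficients 1,1,1,1 for degrees 0…3.
[q³] = 1·1 + 1·1 = 2.

2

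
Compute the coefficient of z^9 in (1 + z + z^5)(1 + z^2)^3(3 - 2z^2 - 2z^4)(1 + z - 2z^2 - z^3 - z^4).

(1 + z + z^5) has coefficients 1,1,0,0,0,1 for degrees 0…5.
(1 + z^2)^3 has coefficients 1,0,3,0,3,0,1,0,0,0 for degrees 0…9.
Multiplying by (3 - 2z^2 - 2z^4) gives running coefficients 3,0,7,0,1,0,-9,0,-8,0 for degrees 0…9.
Finally multiplying by (1 + z - 2z^2 - z^3 - z^4), the product of all factors after the first has coefficients 3,3,1,4,-16,-6,-18,-10,9,1 for degrees 0…9.
[z^9] = 1·1 + 1·9 + 1·(-16) = -6.

-6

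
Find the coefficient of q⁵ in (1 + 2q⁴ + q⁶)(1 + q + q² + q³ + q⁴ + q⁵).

3

(1 + 2q⁴ + q⁶) has coefficients 1,0,0,0,2,0 for degrees 0…5.
(1 + q + q² + q³ + q⁴ + q⁵) has coefficients 1,1,1,1,1,1 for degrees 0…5.
[q⁵] = 1·1 + 2·1 = 3.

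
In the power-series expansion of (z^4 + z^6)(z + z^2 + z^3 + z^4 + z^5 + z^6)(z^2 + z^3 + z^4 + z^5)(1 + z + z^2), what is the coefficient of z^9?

7

(z^4 + z^6) has coefficients 0,0,0,0,1,0,1 for degrees 0…6.
(z + z^2 + z^3 + z^4 + z^5 + z^6) has coefficients 0,1,1,1,1,1,1,0,0,0 for degrees 0…9.
Multiplying by (z^2 + z^3 + z^4 + z^5) gives running coefficients 0,0,0,1,2,3,4,4,4,3 for degrees 0…9.
Finally multiplying by (1 + z + z^2), the product of all factors after the first has coefficients 0,0,0,1,3,6,9,11,12,11 for degrees 0…9.
[z^9] = 1·6 + 1·1 = 7.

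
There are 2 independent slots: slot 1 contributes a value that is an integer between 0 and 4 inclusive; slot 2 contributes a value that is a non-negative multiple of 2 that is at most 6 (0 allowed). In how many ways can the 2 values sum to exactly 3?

2

The generating function for the choices is (1 + q + q² + q³ + q⁴)·(1 + q² + q⁴ + q⁶); the count is [q³].
(1 + q + q² + q³ + q⁴) has coefficients 1,1,1,1 for degrees 0…3.
(1 + q² + q⁴ + q⁶) has coefficients 1,0,1,0 for degrees 0…3.
[q³] = 1·0 + 1·1 + 1·0 + 1·1 = 2.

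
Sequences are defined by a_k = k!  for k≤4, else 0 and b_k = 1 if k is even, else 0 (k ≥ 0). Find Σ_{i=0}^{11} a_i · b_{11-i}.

7

The convolution is the t^11 coefficient of A(t)B(t).
Σ = 1·0 + 1·1 + 2·0 + 6·1 + 24·0 + 0·1 + 0·0 + 0·1 + 0·0 + 0·1 + 0·0 + 0·1 = 7.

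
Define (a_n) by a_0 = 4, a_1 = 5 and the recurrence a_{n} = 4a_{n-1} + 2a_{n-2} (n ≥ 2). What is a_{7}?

47912

The ordinary generating function has denominator 1 - 4q - 2q^2.
Iterating the recurrence: a_0,…,a_{7} = 4, 5, 28, 122, 544, 2420, 10768, 47912.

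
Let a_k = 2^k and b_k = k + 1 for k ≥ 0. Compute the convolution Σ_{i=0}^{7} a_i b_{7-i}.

502

Write out a_i and b_{7-i} for i = 0,…,7 and sum the products.
Σ = 1·8 + 2·7 + 4·6 + 8·5 + 16·4 + 32·3 + 64·2 + 128·1 = 502.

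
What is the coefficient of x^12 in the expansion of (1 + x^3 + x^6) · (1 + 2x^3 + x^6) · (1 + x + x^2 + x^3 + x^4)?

(1 + x^3 + x^6) has coefficients 1,0,0,1,0,0,1 for degrees 0…6.
(1 + 2x^3 + x^6) has coefficients 1,0,0,2,0,0,1,0,0,0,0,0,0 for degrees 0…12.
Finally multiplying by (1 + x + x^2 + x^3 + x^4), the product of all factors after the first has coefficients 1,1,1,3,3,2,3,3,1,1,1,0,0 for degrees 0…12.
[x^12] = 1·0 + 1·1 + 1·3 = 4.

4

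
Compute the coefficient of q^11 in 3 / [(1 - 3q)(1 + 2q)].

The denominator gives the recurrence a_n = a_(n−1) + 6a_(n−2) for n ≥ 2; the numerator fixes a_0 = 3, a_1 = 3.
Iterating: 3, 3, 21, 39, 165, 399, 1389, 3783, 12117, 34815, 107517, 316407, so a_11 = 316407.

316407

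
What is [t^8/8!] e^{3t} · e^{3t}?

1679616

The EGF product rule gives c_8 = Σ_{k_1+k_2=8} C(8; k_1,k_2) · ∏ g_i(k_i), where e^{3t} gives (3)^k; e^{3t} gives (3)^k.
g_1(k) for k = 0…8: 1, 3, 9, 27, 81, 243, 729, 2187, 6561.
g_2(k) for k = 0…8: 1, 3, 9, 27, 81, 243, 729, 2187, 6561.
c_8 = Σ_k C(8,k)·g_1(k)·g_2(8−k) = 1·1·6561 + 8·3·2187 + 28·9·729 + 56·27·243 + 70·81·81 + 56·243·27 + 28·729·9 + 8·2187·3 + 1·6561·1 = 6561 + 52488 + 183708 + 367416 + 459270 + 367416 + 183708 + 52488 + 6561 = 1679616.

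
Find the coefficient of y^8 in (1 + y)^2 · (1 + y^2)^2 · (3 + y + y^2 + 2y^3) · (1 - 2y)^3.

-9

(1 + y)^2 has coefficients 1,2,1 for degrees 0…2.
(1 + y^2)^2 has coefficients 1,0,2,0,1,0,0,0,0 for degrees 0…8.
Multiplying by (3 + y + y^2 + 2y^3) gives running coefficients 3,1,7,4,5,5,1,2,0 for degrees 0…8.
Finally multiplying by (1 - 2y)^3, the product of all factors after the first has coefficients 3,-17,37,-50,57,-33,-1,16,-40 for degrees 0…8.
[y^8] = 1·(-40) + 2·16 + 1·(-1) = -9.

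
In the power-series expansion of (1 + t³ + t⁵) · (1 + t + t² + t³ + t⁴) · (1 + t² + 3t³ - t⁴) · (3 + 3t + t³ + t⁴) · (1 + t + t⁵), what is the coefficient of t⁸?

143

(1 + t³ + t⁵) has coefficients 1,0,0,1,0,1 for degrees 0…5.
(1 + t + t² + t³ + t⁴) has coefficients 1,1,1,1,1,0,0,0,0 for degrees 0…8.
Multiplying by (1 + t² + 3t³ - t⁴) gives running coefficients 1,1,2,5,4,3,3,2,-1 for degrees 0…8.
Multiplying by (3 + 3t + t³ + t⁴) gives running coefficients 3,6,9,22,29,24,25,24,10 for degrees 0…8.
Finally multiplying by (1 + t + t⁵), the product of all factors after the first has coefficients 3,9,15,31,51,56,55,58,56 for degrees 0…8.
[t⁸] = 1·56 + 1·56 + 1·31 = 143.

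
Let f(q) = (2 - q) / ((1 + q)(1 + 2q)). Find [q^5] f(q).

-157

Partial fractions give a closed form: a_n = (-3)·(-1)^n + (5)·(-2)^n.
At n = 5: a_5 = -157.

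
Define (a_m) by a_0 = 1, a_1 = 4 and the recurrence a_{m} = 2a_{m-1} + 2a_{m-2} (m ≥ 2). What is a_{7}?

1552

The ordinary generating function has denominator 1 - 2x - 2x^2.
Iterating the recurrence: a_0,…,a_{7} = 1, 4, 10, 28, 76, 208, 568, 1552.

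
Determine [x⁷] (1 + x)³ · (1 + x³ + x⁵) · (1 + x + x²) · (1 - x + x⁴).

8

(1 + x)³ has coefficients 1,3,3,1 for degrees 0…3.
(1 + x³ + x⁵) has coefficients 1,0,0,1,0,1,0,0 for degrees 0…7.
Multiplying by (1 + x + x²) gives running coefficients 1,1,1,1,1,2,1,1 for degrees 0…7.
Finally multiplying by (1 - x + x⁴), the product of all factors after the first has coefficients 1,0,0,0,1,2,0,1 for degrees 0…7.
[x⁷] = 1·1 + 3·0 + 3·2 + 1·1 = 8.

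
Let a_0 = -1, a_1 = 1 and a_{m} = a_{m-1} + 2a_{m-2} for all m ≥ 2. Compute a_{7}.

1

The ordinary generating function has denominator 1 - y - 2y^2.
Iterating the recurrence: a_0,…,a_{7} = -1, 1, -1, 1, -1, 1, -1, 1.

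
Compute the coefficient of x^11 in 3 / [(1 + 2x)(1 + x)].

-12285

Partial fractions give a closed form: a_n = (6)·(-2)^n + (-3)·(-1)^n.
At n = 11: a_11 = -12285.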